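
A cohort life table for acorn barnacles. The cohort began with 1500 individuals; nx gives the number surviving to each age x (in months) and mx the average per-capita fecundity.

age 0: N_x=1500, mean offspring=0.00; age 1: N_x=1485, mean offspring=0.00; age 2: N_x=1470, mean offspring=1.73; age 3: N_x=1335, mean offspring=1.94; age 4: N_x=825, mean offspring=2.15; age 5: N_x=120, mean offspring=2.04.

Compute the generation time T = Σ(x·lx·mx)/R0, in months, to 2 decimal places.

2.96

lx = nx/n0 = nx/1500: 1, 0.99, 0.98, 0.89, 0.55, 0.08
lx·mx: 0, 0, 1.6954, 1.7266, 1.1825, 0.1632 → R0 = 4.7677
x·lx·mx: 0, 0, 3.3908, 5.1798, 4.73, 0.816 → Σ = 14.1166
T = 14.1166 / 4.7677 = 2.960883… → 2.96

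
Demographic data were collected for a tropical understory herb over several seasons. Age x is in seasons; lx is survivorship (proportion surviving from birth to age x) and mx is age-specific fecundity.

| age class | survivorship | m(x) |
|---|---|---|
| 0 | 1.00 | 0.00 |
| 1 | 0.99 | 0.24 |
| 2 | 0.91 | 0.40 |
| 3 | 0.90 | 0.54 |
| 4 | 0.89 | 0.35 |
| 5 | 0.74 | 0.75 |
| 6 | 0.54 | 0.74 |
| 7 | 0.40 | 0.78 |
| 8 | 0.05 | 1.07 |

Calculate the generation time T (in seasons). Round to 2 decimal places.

4.21

lx·mx: 0, 0.2376, 0.364, 0.486, 0.3115, 0.555, 0.3996, 0.312, 0.0535 → R0 = 2.7192
x·lx·mx: 0, 0.2376, 0.728, 1.458, 1.246, 2.775, 2.3976, 2.184, 0.428 → Σ = 11.4542
T = 11.4542 / 2.7192 = 4.212342… → 4.21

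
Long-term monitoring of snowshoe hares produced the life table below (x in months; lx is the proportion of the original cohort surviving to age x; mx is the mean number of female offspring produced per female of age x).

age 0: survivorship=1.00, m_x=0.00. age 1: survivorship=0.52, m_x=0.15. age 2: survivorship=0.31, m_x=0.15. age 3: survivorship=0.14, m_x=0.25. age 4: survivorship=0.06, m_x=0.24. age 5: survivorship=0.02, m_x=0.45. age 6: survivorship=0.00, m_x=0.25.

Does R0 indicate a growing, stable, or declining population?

declining

R0 = Σ lx·mx = 0 + 0.078 + 0.0465 + 0.035 + 0.0144 + 0.009 + 0 = 0.1829
R0 < 1, so the population is declining.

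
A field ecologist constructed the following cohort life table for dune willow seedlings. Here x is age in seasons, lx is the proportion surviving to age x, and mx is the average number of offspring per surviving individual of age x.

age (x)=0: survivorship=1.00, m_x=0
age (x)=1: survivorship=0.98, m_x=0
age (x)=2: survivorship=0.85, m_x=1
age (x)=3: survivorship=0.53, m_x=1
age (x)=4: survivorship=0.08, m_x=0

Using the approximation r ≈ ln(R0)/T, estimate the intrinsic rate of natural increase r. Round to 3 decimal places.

0.135

R0 = Σ lx·mx = 0 + 0 + 0.85 + 0.53 + 0 = 1.38
Σ x·lx·mx = 3.29; T = 3.29/1.38 = 2.38406…
r ≈ ln(R0)/T = ln(1.38)/2.38406… = 0.1351… → 0.135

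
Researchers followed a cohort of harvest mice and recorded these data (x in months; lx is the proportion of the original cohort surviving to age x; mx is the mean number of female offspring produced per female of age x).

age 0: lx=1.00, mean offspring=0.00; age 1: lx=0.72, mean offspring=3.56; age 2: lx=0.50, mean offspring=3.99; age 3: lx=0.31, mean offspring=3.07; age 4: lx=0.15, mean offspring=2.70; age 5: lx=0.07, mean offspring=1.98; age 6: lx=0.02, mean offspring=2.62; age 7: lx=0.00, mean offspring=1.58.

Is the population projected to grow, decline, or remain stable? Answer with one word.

R0 = Σ lx·mx = 0 + 2.5632 + 1.995 + 0.9517 + 0.405 + 0.1386 + 0.0524 + 0 = 6.1059
R0 > 1, so the population is growing.

growing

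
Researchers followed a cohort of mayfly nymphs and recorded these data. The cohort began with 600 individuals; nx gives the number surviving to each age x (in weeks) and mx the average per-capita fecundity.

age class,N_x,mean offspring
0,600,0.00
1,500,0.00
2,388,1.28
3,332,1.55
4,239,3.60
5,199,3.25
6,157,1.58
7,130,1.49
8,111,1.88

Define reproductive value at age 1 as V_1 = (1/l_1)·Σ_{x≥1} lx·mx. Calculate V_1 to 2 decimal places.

lx = nx/n0 = nx/600: 1, 0.83333…, 0.64667…, 0.55333…, 0.39833…, 0.33167…, 0.26167…, 0.21667…, 0.185
lx·mx for x ≥ 1: 0, 0.827733…, 0.857667…, 1.434…, 1.077917…, 0.413433…, 0.322833…, 0.3478 → sum = 5.281383…
V_1 = 5.281383… / l_1 = 5.281383… / 0.833333… = 6.33766… → 6.34

6.34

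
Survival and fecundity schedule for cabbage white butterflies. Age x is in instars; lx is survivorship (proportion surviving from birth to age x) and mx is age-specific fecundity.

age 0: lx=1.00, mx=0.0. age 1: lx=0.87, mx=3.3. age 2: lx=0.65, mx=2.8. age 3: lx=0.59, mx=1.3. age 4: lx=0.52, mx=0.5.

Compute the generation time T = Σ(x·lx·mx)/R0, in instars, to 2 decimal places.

lx·mx: 0, 2.871, 1.82, 0.767, 0.26 → R0 = 5.718
x·lx·mx: 0, 2.871, 3.64, 2.301, 1.04 → Σ = 9.852
T = 9.852 / 5.718 = 1.72298… → 1.72

1.72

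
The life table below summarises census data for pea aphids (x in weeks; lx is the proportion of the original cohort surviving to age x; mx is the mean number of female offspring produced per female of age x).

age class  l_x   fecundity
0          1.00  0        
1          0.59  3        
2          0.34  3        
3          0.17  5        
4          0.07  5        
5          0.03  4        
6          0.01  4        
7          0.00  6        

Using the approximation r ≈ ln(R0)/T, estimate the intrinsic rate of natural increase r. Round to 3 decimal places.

0.687

R0 = Σ lx·mx = 0 + 1.77 + 1.02 + 0.85 + 0.35 + 0.12 + 0.04 + 0 = 4.15
Σ x·lx·mx = 8.6; T = 8.6/4.15 = 2.07229…
r ≈ ln(R0)/T = ln(4.15)/2.07229… = 0.68673… → 0.687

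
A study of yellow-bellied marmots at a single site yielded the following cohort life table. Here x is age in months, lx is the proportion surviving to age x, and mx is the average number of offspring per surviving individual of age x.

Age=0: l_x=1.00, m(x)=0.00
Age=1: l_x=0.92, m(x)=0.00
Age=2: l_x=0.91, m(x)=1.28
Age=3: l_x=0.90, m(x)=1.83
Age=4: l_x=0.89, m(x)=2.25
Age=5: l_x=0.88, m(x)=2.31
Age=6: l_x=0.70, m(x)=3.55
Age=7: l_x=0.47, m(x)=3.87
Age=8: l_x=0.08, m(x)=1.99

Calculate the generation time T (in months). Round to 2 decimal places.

4.81

lx·mx: 0, 0, 1.1648, 1.647, 2.0025, 2.0328, 2.485, 1.8189, 0.1592 → R0 = 11.3102
x·lx·mx: 0, 0, 2.3296, 4.941, 8.01, 10.164, 14.91, 12.7323, 1.2736 → Σ = 54.3605
T = 54.3605 / 11.3102 = 4.806325… → 4.81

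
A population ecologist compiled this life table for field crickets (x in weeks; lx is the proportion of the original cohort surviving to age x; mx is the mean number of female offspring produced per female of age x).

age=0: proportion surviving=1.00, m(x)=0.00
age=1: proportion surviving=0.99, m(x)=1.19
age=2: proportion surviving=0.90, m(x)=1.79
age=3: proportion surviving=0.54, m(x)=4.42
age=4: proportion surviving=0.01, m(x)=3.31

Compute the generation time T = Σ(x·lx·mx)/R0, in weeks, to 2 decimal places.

2.24

lx·mx: 0, 1.1781, 1.611, 2.3868, 0.0331 → R0 = 5.209
x·lx·mx: 0, 1.1781, 3.222, 7.1604, 0.1324 → Σ = 11.6929
T = 11.6929 / 5.209 = 2.244749… → 2.24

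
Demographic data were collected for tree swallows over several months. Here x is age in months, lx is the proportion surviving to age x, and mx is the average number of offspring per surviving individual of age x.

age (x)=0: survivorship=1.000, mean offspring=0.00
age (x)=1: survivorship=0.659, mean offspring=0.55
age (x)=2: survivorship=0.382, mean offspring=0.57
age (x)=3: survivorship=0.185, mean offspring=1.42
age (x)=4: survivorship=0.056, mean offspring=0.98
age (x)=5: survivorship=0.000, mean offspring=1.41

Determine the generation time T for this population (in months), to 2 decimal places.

lx·mx: 0, 0.36245, 0.21774, 0.2627, 0.05488, 0 → R0 = 0.89777
x·lx·mx: 0, 0.36245, 0.43548, 0.7881, 0.21952, 0 → Σ = 1.80555
T = 1.80555 / 0.89777 = 2.01115… → 2.01

2.01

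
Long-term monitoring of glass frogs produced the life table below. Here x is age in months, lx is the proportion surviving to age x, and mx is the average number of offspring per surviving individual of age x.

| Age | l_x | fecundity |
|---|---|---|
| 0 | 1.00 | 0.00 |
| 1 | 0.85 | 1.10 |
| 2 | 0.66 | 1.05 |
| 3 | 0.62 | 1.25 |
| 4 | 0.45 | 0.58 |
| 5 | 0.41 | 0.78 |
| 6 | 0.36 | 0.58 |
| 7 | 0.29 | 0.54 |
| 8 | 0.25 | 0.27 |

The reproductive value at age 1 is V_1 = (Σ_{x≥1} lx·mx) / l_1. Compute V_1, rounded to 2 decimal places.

4.02

lx·mx for x ≥ 1: 0.935, 0.693, 0.775, 0.261, 0.3198, 0.2088, 0.1566, 0.0675 → sum = 3.4167
V_1 = 3.4167 / l_1 = 3.4167 / 0.85 = 4.019647… → 4.02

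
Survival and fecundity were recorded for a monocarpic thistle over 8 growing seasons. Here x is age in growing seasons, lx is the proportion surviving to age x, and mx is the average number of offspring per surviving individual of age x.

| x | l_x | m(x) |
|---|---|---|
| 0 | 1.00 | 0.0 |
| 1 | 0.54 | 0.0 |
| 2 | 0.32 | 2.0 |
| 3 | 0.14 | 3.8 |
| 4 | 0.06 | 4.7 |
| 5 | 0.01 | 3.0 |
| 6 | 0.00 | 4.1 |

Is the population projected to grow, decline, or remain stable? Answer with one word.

R0 = Σ lx·mx = 0 + 0 + 0.64 + 0.532 + 0.282 + 0.03 + 0 = 1.484
R0 > 1, so the population is growing.

growing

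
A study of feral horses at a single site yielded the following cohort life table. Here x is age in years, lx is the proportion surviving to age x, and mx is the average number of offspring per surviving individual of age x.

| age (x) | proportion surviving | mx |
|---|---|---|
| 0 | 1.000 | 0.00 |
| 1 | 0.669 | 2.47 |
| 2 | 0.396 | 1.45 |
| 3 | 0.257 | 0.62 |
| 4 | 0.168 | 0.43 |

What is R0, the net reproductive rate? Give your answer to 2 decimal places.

lx·mx by age: 0, 1.65243, 0.5742, 0.15934, 0.07224
R0 = Σ lx·mx = 2.45821 → 2.46

2.46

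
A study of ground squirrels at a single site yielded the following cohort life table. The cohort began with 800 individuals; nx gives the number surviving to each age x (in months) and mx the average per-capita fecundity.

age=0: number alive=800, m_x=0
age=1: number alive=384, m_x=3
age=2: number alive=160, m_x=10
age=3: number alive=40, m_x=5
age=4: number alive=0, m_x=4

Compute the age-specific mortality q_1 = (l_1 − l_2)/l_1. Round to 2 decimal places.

lx = nx/n0 = nx/800: 1, 0.48, 0.2, 0.05, 0
q_1 = (l_1 − l_2) / l_1 = (0.48 − 0.2) / 0.48
     = 0.28 / 0.48 = 0.583333… → 0.58

0.58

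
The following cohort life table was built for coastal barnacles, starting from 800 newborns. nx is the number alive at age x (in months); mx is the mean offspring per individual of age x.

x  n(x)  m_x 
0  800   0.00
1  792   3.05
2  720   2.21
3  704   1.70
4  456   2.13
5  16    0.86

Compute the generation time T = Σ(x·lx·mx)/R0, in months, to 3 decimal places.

2.124

lx = nx/n0 = nx/800: 1, 0.99, 0.9, 0.88, 0.57, 0.02
lx·mx: 0, 3.0195, 1.989, 1.496, 1.2141, 0.0172 → R0 = 7.7358
x·lx·mx: 0, 3.0195, 3.978, 4.488, 4.8564, 0.086 → Σ = 16.4279
T = 16.4279 / 7.7358 = 2.12362… → 2.124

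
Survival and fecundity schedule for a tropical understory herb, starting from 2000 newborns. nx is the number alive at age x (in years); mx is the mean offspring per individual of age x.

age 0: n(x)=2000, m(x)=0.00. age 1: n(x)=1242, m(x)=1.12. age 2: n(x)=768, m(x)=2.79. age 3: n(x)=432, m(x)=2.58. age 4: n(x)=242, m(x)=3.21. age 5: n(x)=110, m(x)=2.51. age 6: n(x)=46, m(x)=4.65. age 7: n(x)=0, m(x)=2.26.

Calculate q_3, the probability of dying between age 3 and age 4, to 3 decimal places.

0.440

lx = nx/n0 = nx/2000: 1, 0.621, 0.384, 0.216, 0.121, 0.055, 0.023, 0
q_3 = (l_3 − l_4) / l_3 = (0.216 − 0.121) / 0.216
     = 0.095 / 0.216 = 0.439815… → 0.440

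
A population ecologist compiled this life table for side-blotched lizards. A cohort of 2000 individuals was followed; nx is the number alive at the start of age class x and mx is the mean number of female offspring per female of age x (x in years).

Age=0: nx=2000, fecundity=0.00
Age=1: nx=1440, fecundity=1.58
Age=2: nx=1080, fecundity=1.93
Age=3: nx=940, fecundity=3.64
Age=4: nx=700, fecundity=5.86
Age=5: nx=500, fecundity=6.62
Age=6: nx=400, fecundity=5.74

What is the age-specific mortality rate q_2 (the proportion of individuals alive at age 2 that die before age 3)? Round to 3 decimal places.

lx = nx/n0 = nx/2000: 1, 0.72, 0.54, 0.47, 0.35, 0.25, 0.2
q_2 = (l_2 − l_3) / l_2 = (0.54 − 0.47) / 0.54
     = 0.07 / 0.54 = 0.12963… → 0.130

0.130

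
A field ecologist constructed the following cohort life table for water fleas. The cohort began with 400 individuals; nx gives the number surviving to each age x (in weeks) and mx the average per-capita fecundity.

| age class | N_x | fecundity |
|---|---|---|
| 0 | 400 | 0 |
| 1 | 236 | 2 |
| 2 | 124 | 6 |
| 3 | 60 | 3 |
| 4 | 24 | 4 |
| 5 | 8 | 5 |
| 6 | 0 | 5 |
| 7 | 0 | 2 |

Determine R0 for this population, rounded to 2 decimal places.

lx = nx/n0 = nx/400: 1, 0.59, 0.31, 0.15, 0.06, 0.02, 0, 0
lx·mx by age: 0, 1.18, 1.86, 0.45, 0.24, 0.1, 0, 0
R0 = Σ lx·mx = 3.83 → 3.83

3.83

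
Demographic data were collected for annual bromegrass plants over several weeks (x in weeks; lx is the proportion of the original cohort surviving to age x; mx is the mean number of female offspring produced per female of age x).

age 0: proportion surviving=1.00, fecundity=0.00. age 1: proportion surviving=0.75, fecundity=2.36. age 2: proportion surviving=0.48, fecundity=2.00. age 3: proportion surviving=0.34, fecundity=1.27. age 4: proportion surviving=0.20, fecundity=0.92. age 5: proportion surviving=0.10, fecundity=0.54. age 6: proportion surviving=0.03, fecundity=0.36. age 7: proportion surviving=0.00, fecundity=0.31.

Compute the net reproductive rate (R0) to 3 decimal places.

lx·mx by age: 0, 1.77, 0.96, 0.4318, 0.184, 0.054, 0.0108, 0
R0 = Σ lx·mx = 3.4106 → 3.411

3.411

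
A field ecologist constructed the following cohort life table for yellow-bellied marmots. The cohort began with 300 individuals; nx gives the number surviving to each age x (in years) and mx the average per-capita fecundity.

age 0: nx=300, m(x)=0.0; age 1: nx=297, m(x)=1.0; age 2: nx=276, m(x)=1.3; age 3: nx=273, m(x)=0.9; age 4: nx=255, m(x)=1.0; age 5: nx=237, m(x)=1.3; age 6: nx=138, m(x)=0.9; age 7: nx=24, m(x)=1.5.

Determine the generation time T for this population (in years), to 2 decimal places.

3.27

lx = nx/n0 = nx/300: 1, 0.99, 0.92, 0.91, 0.85, 0.79, 0.46, 0.08
lx·mx: 0, 0.99, 1.196, 0.819, 0.85, 1.027, 0.414, 0.12 → R0 = 5.416
x·lx·mx: 0, 0.99, 2.392, 2.457, 3.4, 5.135, 2.484, 0.84 → Σ = 17.698
T = 17.698 / 5.416 = 3.267725… → 3.27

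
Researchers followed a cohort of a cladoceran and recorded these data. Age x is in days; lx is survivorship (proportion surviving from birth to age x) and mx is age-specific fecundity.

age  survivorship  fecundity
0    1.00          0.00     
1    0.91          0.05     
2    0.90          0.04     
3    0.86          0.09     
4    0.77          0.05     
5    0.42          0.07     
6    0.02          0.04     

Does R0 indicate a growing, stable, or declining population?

declining

R0 = Σ lx·mx = 0 + 0.0455 + 0.036 + 0.0774 + 0.0385 + 0.0294 + 0.0008 = 0.2276
R0 < 1, so the population is declining.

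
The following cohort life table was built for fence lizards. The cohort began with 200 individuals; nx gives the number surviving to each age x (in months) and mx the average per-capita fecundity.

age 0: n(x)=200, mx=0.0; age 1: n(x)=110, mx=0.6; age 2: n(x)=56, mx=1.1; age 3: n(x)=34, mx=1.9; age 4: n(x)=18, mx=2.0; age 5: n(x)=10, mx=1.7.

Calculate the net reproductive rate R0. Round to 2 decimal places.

1.23

lx = nx/n0 = nx/200: 1, 0.55, 0.28, 0.17, 0.09, 0.05
lx·mx by age: 0, 0.33, 0.308, 0.323, 0.18, 0.085
R0 = Σ lx·mx = 1.226 → 1.23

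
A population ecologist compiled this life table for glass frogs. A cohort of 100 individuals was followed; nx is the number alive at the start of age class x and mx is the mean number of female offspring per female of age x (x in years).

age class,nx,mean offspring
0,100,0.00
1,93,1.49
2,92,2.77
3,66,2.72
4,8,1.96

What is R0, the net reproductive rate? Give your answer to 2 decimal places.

5.89

lx = nx/n0 = nx/100: 1, 0.93, 0.92, 0.66, 0.08
lx·mx by age: 0, 1.3857, 2.5484, 1.7952, 0.1568
R0 = Σ lx·mx = 5.8861 → 5.89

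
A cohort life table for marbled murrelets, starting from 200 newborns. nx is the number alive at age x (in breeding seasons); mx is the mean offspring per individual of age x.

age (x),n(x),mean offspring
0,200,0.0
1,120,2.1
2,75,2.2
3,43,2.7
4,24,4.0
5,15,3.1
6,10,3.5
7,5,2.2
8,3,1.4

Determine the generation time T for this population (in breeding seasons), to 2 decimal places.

2.57

lx = nx/n0 = nx/200: 1, 0.6, 0.375, 0.215, 0.12, 0.075, 0.05, 0.025, 0.015
lx·mx: 0, 1.26, 0.825, 0.5805, 0.48, 0.2325, 0.175, 0.055, 0.021 → R0 = 3.629
x·lx·mx: 0, 1.26, 1.65, 1.7415, 1.92, 1.1625, 1.05, 0.385, 0.168 → Σ = 9.337
T = 9.337 / 3.629 = 2.572885… → 2.57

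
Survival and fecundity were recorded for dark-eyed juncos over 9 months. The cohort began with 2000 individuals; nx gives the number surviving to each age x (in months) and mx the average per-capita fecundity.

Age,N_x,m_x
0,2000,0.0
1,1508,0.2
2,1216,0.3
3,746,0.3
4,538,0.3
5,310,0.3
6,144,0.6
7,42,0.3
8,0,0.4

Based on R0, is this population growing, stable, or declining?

declining

lx = nx/n0 = nx/2000: 1, 0.754, 0.608, 0.373, 0.269, 0.155, 0.072, 0.021, 0
R0 = Σ lx·mx = 0 + 0.1508 + 0.1824 + 0.1119 + 0.0807 + 0.0465 + 0.0432 + 0.0063 + 0 = 0.6218
R0 < 1, so the population is declining.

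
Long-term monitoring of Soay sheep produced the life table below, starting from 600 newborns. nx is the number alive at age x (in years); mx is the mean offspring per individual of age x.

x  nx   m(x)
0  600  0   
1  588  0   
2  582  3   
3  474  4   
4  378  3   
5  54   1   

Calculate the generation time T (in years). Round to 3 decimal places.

2.896

lx = nx/n0 = nx/600: 1, 0.98, 0.97, 0.79, 0.63, 0.09
lx·mx: 0, 0, 2.91, 3.16, 1.89, 0.09 → R0 = 8.05
x·lx·mx: 0, 0, 5.82, 9.48, 7.56, 0.45 → Σ = 23.31
T = 23.31 / 8.05 = 2.895652… → 2.896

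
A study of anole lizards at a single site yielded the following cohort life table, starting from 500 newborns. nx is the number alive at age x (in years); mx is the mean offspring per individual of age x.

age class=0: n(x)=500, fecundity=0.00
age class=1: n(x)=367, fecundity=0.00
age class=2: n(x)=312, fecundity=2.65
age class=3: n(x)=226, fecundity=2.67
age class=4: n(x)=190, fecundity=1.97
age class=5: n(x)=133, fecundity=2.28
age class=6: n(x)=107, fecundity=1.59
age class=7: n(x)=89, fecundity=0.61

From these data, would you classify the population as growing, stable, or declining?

growing

lx = nx/n0 = nx/500: 1, 0.734, 0.624, 0.452, 0.38, 0.266, 0.214, 0.178
R0 = Σ lx·mx = 0 + 0 + 1.6536 + 1.20684 + 0.7486 + 0.60648 + 0.34026 + 0.10858 = 4.66436
R0 > 1, so the population is growing.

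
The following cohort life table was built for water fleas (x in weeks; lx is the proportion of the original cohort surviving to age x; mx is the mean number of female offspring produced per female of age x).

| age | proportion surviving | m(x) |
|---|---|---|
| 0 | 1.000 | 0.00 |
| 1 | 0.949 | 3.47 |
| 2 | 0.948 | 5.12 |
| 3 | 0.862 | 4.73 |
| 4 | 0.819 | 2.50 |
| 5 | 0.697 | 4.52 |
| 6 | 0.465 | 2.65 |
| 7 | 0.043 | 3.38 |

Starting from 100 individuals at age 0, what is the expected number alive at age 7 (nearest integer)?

Expected survivors = N0 · l_7 = 100 × 0.043 = 4.3 → 4

4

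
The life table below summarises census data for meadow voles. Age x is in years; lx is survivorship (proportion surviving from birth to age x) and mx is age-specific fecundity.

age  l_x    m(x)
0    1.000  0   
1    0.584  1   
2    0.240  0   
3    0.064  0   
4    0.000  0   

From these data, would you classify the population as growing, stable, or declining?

R0 = Σ lx·mx = 0 + 0.584 + 0 + 0 + 0 = 0.584
R0 < 1, so the population is declining.

declining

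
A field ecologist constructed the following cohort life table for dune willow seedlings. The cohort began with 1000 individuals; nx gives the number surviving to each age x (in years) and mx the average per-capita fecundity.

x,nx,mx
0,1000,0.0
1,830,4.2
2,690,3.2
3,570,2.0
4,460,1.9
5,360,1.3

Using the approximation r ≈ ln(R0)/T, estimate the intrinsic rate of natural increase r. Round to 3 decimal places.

1.001

lx = nx/n0 = nx/1000: 1, 0.83, 0.69, 0.57, 0.46, 0.36
R0 = Σ lx·mx = 0 + 3.486 + 2.208 + 1.14 + 0.874 + 0.468 = 8.176
Σ x·lx·mx = 17.158; T = 17.158/8.176 = 2.09858…
r ≈ ln(R0)/T = ln(8.176)/2.09858… = 1.00125… → 1.001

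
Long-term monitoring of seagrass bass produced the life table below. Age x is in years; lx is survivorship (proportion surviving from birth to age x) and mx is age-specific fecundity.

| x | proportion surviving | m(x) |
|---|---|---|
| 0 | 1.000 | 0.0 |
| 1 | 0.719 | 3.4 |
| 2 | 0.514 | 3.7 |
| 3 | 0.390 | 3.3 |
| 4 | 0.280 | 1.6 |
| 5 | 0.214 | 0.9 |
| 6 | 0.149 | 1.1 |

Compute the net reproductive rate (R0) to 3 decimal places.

6.438

lx·mx by age: 0, 2.4446, 1.9018, 1.287, 0.448, 0.1926, 0.1639
R0 = Σ lx·mx = 6.4379 → 6.438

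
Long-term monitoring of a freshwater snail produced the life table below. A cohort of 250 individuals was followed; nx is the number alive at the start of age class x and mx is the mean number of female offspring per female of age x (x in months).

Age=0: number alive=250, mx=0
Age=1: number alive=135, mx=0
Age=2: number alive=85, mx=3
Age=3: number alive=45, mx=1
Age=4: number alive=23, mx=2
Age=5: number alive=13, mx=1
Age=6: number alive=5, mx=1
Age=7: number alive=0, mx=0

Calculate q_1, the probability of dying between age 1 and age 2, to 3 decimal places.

lx = nx/n0 = nx/250: 1, 0.54, 0.34, 0.18, 0.092, 0.052, 0.02, 0
q_1 = (l_1 − l_2) / l_1 = (0.54 − 0.34) / 0.54
     = 0.2 / 0.54 = 0.37037… → 0.370

0.370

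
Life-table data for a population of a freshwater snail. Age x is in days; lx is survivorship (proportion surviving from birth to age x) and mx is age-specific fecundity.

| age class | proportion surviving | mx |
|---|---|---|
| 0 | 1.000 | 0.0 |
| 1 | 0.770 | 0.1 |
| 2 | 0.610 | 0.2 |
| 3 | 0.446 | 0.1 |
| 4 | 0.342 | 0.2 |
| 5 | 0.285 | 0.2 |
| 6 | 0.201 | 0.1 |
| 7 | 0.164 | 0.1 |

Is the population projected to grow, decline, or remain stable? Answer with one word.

R0 = Σ lx·mx = 0 + 0.077 + 0.122 + 0.0446 + 0.0684 + 0.057 + 0.0201 + 0.0164 = 0.4055
R0 < 1, so the population is declining.

declining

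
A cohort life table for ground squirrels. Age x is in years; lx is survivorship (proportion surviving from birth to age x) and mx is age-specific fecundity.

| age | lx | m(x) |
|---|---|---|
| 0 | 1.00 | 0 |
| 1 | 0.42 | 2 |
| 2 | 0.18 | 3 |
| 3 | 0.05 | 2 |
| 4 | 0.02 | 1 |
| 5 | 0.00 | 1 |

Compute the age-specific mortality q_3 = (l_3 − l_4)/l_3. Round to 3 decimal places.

q_3 = (l_3 − l_4) / l_3 = (0.05 − 0.02) / 0.05
     = 0.03 / 0.05 = 0.6 → 0.600

0.600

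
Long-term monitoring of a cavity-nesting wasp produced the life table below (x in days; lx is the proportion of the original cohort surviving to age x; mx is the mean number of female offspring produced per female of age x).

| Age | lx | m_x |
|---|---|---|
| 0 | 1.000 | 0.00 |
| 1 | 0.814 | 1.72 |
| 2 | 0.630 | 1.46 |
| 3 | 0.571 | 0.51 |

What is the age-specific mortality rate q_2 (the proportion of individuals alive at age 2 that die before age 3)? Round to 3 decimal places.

q_2 = (l_2 − l_3) / l_2 = (0.63 − 0.571) / 0.63
     = 0.059 / 0.63 = 0.093651… → 0.094

0.094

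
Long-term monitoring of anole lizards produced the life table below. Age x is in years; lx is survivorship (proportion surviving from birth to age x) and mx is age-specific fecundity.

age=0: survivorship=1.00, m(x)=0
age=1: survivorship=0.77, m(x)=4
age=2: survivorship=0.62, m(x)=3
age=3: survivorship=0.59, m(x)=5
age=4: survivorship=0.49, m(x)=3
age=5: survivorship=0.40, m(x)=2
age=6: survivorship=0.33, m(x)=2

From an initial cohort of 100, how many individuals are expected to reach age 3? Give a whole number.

59

Expected survivors = N0 · l_3 = 100 × 0.59 = 59 → 59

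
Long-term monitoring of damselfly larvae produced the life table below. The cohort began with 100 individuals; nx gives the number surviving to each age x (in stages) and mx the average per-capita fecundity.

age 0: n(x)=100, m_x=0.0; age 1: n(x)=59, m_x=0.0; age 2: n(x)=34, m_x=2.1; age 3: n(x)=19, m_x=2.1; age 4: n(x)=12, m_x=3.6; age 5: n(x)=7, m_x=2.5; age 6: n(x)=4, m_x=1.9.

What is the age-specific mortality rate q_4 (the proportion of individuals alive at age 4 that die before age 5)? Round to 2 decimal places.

0.42

lx = nx/n0 = nx/100: 1, 0.59, 0.34, 0.19, 0.12, 0.07, 0.04
q_4 = (l_4 − l_5) / l_4 = (0.12 − 0.07) / 0.12
     = 0.05 / 0.12 = 0.416667… → 0.42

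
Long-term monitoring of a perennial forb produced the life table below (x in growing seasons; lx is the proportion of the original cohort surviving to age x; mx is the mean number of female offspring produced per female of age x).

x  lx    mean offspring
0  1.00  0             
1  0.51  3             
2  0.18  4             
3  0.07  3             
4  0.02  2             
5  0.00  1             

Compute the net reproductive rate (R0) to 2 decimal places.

lx·mx by age: 0, 1.53, 0.72, 0.21, 0.04, 0
R0 = Σ lx·mx = 2.5 → 2.50

2.50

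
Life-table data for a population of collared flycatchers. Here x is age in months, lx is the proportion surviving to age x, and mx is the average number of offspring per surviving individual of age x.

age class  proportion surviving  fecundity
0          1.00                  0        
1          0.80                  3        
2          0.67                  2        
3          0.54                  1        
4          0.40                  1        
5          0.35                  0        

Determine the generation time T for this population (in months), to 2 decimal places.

lx·mx: 0, 2.4, 1.34, 0.54, 0.4, 0 → R0 = 4.68
x·lx·mx: 0, 2.4, 2.68, 1.62, 1.6, 0 → Σ = 8.3
T = 8.3 / 4.68 = 1.773504… → 1.77

1.77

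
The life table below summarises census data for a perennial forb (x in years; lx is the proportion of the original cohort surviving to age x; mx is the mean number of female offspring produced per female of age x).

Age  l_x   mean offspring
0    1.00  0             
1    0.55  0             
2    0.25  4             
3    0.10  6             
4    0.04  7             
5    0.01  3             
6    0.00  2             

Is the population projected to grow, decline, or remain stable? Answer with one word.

growing

R0 = Σ lx·mx = 0 + 0 + 1 + 0.6 + 0.28 + 0.03 + 0 = 1.91
R0 > 1, so the population is growing.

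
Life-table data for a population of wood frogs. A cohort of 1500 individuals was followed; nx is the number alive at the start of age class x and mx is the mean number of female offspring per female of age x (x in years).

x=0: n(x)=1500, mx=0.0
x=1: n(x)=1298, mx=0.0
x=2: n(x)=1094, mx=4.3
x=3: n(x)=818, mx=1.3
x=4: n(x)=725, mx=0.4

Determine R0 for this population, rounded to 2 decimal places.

lx = nx/n0 = nx/1500: 1, 0.86533…, 0.72933…, 0.54533…, 0.48333…
lx·mx by age: 0, 0, 3.136133…, 0.708933…, 0.193333…
R0 = Σ lx·mx = 4.0384… → 4.04

4.04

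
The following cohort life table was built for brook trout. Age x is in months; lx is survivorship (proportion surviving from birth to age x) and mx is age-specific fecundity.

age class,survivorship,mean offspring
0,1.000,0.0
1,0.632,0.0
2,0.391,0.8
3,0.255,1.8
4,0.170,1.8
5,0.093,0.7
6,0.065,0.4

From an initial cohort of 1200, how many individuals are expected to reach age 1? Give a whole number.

Expected survivors = N0 · l_1 = 1200 × 0.632 = 758.4 → 758

758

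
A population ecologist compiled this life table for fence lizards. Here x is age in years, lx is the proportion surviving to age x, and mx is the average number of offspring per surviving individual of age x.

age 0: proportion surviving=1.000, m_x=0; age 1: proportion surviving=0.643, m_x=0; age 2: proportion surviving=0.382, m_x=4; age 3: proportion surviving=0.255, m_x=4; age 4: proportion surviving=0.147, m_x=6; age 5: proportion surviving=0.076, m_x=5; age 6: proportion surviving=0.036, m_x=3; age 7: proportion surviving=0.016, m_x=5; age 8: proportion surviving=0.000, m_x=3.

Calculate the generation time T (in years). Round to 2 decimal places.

lx·mx: 0, 0, 1.528, 1.02, 0.882, 0.38, 0.108, 0.08, 0 → R0 = 3.998
x·lx·mx: 0, 0, 3.056, 3.06, 3.528, 1.9, 0.648, 0.56, 0 → Σ = 12.752
T = 12.752 / 3.998 = 3.189595… → 3.19

3.19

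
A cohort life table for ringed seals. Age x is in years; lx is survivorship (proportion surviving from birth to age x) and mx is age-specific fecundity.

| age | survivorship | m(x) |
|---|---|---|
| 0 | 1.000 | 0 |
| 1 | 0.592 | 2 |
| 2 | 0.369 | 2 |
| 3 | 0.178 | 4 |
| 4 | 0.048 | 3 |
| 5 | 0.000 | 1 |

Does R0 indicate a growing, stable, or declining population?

growing

R0 = Σ lx·mx = 0 + 1.184 + 0.738 + 0.712 + 0.144 + 0 = 2.778
R0 > 1, so the population is growing.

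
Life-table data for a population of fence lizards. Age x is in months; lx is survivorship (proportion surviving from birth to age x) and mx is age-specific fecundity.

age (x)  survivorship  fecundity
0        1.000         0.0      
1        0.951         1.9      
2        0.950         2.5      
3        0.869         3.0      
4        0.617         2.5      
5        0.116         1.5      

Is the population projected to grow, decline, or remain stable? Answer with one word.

growing

R0 = Σ lx·mx = 0 + 1.8069 + 2.375 + 2.607 + 1.5425 + 0.174 = 8.5054
R0 > 1, so the population is growing.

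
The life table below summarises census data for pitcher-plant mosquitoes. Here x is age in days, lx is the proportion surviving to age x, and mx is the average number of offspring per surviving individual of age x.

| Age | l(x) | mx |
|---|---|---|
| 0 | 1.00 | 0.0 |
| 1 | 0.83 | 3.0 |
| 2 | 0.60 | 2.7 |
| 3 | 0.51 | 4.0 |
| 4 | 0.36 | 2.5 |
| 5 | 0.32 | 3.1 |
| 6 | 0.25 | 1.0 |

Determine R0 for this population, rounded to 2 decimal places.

8.29

lx·mx by age: 0, 2.49, 1.62, 2.04, 0.9, 0.992, 0.25
R0 = Σ lx·mx = 8.292 → 8.29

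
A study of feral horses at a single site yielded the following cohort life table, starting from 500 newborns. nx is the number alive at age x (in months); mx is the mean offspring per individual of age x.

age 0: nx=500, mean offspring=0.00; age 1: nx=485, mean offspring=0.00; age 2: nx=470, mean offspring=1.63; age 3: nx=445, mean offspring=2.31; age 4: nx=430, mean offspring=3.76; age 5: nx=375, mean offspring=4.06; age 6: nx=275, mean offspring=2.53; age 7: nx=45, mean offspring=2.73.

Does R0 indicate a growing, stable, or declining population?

lx = nx/n0 = nx/500: 1, 0.97, 0.94, 0.89, 0.86, 0.75, 0.55, 0.09
R0 = Σ lx·mx = 0 + 0 + 1.5322 + 2.0559 + 3.2336 + 3.045 + 1.3915 + 0.2457 = 11.5039
R0 > 1, so the population is growing.

growing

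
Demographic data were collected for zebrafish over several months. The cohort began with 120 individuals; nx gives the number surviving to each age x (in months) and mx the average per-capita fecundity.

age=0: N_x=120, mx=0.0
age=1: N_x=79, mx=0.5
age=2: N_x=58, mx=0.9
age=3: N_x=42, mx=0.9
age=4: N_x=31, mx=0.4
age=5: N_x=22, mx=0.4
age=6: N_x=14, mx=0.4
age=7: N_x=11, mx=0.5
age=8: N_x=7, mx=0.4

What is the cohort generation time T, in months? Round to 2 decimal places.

lx = nx/n0 = nx/120: 1, 0.65833…, 0.48333…, 0.35, 0.25833…, 0.18333…, 0.11667…, 0.09167…, 0.05833…
lx·mx: 0, 0.329167…, 0.435…, 0.315, 0.103333…, 0.073333…, 0.046667…, 0.045833…, 0.023333… → R0 = 1.371667…
x·lx·mx: 0, 0.329167…, 0.87…, 0.945, 0.413333…, 0.366667…, 0.28…, 0.320833…, 0.186667… → Σ = 3.711667…
T = 3.711667… / 1.371667… = 2.705954… → 2.71

2.71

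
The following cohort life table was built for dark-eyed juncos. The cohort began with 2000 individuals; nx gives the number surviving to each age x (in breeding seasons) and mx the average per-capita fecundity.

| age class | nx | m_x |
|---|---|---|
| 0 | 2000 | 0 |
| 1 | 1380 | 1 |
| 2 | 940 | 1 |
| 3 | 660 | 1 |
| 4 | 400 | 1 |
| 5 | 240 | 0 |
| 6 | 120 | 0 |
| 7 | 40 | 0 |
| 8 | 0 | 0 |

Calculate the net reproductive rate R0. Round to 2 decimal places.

lx = nx/n0 = nx/2000: 1, 0.69, 0.47, 0.33, 0.2, 0.12, 0.06, 0.02, 0
lx·mx by age: 0, 0.69, 0.47, 0.33, 0.2, 0, 0, 0, 0
R0 = Σ lx·mx = 1.69 → 1.69

1.69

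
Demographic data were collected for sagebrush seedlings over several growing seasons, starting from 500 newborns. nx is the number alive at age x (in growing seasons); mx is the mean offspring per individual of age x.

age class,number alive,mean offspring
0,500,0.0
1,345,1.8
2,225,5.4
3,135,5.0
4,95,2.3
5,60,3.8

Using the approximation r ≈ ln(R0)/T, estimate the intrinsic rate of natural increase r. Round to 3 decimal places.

lx = nx/n0 = nx/500: 1, 0.69, 0.45, 0.27, 0.19, 0.12
R0 = Σ lx·mx = 0 + 1.242 + 2.43 + 1.35 + 0.437 + 0.456 = 5.915
Σ x·lx·mx = 14.18; T = 14.18/5.915 = 2.3973…
r ≈ ln(R0)/T = ln(5.915)/2.3973… = 0.74146… → 0.741

0.741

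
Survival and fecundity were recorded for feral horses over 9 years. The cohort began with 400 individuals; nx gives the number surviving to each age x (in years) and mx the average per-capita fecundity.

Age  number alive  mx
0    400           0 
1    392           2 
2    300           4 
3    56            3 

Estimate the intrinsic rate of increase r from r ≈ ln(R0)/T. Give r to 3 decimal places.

lx = nx/n0 = nx/400: 1, 0.98, 0.75, 0.14
R0 = Σ lx·mx = 0 + 1.96 + 3 + 0.42 = 5.38
Σ x·lx·mx = 9.22; T = 9.22/5.38 = 1.71375…
r ≈ ln(R0)/T = ln(5.38)/1.71375… = 0.98187… → 0.982

0.982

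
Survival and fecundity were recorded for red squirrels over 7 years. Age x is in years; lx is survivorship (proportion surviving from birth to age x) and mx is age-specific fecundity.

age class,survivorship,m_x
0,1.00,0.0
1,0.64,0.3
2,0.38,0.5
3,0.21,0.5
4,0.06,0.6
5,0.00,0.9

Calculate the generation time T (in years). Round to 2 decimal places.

lx·mx: 0, 0.192, 0.19, 0.105, 0.036, 0 → R0 = 0.523
x·lx·mx: 0, 0.192, 0.38, 0.315, 0.144, 0 → Σ = 1.031
T = 1.031 / 0.523 = 1.971319… → 1.97

1.97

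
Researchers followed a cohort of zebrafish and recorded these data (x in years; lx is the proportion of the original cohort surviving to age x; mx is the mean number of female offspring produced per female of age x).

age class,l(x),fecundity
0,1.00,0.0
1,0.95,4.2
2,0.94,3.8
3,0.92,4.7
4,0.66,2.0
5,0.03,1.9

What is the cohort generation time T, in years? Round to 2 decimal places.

2.24

lx·mx: 0, 3.99, 3.572, 4.324, 1.32, 0.057 → R0 = 13.263
x·lx·mx: 0, 3.99, 7.144, 12.972, 5.28, 0.285 → Σ = 29.671
T = 29.671 / 13.263 = 2.237126… → 2.24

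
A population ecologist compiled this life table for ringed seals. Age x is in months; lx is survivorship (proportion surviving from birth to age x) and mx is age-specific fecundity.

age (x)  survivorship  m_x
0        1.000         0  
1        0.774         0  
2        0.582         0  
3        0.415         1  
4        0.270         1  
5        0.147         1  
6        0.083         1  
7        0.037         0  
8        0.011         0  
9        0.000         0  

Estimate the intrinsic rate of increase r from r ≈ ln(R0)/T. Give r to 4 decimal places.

-0.0228

R0 = Σ lx·mx = 0 + 0 + 0 + 0.415 + 0.27 + 0.147 + 0.083 + 0 + 0 + 0 = 0.915
Σ x·lx·mx = 3.558; T = 3.558/0.915 = 3.88852…
r ≈ ln(R0)/T = ln(0.915)/3.88852… = -0.022844… → -0.0228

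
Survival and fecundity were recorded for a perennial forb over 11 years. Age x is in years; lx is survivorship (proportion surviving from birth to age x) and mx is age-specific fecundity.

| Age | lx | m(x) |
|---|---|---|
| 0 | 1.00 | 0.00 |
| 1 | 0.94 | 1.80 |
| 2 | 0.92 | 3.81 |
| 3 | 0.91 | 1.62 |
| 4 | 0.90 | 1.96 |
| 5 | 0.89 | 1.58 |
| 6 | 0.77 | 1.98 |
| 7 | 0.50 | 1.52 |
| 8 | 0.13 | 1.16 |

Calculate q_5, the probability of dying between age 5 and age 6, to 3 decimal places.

q_5 = (l_5 − l_6) / l_5 = (0.89 − 0.77) / 0.89
     = 0.12 / 0.89 = 0.134831… → 0.135

0.135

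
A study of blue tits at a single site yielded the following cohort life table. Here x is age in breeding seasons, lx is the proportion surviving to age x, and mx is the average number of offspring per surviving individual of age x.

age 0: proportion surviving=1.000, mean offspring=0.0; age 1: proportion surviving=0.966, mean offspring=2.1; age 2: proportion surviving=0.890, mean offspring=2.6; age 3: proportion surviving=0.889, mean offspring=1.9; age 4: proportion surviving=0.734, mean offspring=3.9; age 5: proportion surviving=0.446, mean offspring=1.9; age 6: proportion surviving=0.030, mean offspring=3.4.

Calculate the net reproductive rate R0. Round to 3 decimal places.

9.844

lx·mx by age: 0, 2.0286, 2.314, 1.6891, 2.8626, 0.8474, 0.102
R0 = Σ lx·mx = 9.8437 → 9.844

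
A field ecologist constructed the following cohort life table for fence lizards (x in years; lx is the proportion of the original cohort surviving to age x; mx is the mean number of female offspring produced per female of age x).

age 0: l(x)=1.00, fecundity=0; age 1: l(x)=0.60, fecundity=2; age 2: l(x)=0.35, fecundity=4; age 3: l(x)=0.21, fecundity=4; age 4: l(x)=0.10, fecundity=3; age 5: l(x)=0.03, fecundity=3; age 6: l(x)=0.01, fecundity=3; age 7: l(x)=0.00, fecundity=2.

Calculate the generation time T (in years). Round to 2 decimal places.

lx·mx: 0, 1.2, 1.4, 0.84, 0.3, 0.09, 0.03, 0 → R0 = 3.86
x·lx·mx: 0, 1.2, 2.8, 2.52, 1.2, 0.45, 0.18, 0 → Σ = 8.35
T = 8.35 / 3.86 = 2.163212… → 2.16

2.16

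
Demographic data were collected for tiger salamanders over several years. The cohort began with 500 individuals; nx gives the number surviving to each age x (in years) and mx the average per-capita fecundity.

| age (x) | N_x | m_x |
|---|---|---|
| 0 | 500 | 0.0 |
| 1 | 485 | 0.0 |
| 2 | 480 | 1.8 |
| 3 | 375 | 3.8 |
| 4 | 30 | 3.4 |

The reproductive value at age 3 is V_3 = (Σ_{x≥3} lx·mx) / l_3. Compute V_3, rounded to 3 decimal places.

lx = nx/n0 = nx/500: 1, 0.97, 0.96, 0.75, 0.06
lx·mx for x ≥ 3: 2.85, 0.204 → sum = 3.054
V_3 = 3.054 / l_3 = 3.054 / 0.75 = 4.072 → 4.072

4.072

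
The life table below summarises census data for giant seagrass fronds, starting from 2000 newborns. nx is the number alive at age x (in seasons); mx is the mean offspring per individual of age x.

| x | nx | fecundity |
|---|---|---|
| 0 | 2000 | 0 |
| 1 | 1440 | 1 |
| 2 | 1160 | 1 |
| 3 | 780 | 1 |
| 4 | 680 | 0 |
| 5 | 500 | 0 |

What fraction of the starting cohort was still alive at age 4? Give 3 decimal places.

0.340

l_4 = n_4/n_0 = 680/2000 = 0.34 → 0.340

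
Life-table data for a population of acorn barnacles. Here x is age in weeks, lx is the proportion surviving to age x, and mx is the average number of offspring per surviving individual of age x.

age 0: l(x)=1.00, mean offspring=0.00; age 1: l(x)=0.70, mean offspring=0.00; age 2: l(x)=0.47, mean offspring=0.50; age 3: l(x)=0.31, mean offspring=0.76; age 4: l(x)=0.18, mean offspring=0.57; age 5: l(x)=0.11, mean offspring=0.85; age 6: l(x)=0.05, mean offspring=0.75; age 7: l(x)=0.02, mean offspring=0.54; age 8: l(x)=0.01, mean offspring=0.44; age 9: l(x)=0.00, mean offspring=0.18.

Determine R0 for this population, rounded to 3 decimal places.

0.719

lx·mx by age: 0, 0, 0.235, 0.2356, 0.1026, 0.0935, 0.0375, 0.0108, 0.0044, 0
R0 = Σ lx·mx = 0.7194 → 0.719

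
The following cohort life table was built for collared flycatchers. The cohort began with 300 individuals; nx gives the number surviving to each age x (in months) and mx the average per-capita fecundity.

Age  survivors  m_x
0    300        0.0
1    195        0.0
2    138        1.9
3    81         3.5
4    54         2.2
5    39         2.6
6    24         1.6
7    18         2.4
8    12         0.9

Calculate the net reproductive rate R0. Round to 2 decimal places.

2.86

lx = nx/n0 = nx/300: 1, 0.65, 0.46, 0.27, 0.18, 0.13, 0.08, 0.06, 0.04
lx·mx by age: 0, 0, 0.874, 0.945, 0.396, 0.338, 0.128, 0.144, 0.036
R0 = Σ lx·mx = 2.861 → 2.86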